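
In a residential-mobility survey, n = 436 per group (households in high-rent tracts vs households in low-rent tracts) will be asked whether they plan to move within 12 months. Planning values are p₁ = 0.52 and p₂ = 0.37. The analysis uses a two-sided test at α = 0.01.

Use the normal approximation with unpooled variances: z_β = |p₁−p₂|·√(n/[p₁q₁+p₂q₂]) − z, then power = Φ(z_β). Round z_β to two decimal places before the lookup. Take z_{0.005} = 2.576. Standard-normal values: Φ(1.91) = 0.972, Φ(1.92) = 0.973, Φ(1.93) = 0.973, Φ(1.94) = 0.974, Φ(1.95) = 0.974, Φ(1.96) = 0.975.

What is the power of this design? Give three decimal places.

Power ≈ 0.973

z_β = |p₁−p₂|·√(n/[p₁q₁+p₂q₂]) − z_{α/2}
    = 0.15 · √(436/0.4827) − 2.576
    = 0.15 · 30.0542 − 2.576
    = 4.5081 − 2.576 = 1.9321 → 1.93
Power = Φ(1.93) = 0.973.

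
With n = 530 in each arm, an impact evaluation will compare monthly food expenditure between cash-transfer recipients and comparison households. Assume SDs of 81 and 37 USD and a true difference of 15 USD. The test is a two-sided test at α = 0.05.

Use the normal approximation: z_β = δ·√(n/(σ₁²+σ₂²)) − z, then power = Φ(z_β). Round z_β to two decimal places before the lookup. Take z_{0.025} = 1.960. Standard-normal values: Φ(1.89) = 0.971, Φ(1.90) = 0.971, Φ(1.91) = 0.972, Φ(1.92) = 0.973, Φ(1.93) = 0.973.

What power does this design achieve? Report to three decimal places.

Power ≈ 0.973

z_β = δ·√(n/(σ₁²+σ₂²)) − z_{α/2}
    = 15 · √(530/7930) − 1.960
    = 15 · 0.25852 − 1.960
    = 3.8779 − 1.960 = 1.9179 → 1.92
Power = Φ(1.92) = 0.973.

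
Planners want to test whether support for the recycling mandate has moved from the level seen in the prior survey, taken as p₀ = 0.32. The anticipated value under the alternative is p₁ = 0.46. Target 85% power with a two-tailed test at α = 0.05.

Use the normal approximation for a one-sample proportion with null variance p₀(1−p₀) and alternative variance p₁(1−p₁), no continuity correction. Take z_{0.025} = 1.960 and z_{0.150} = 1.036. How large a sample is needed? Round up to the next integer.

n = 105

n = [z_{α/2}·√(p₀q₀) + z_β·√(p₁q₁)]² / (p₁ − p₀)²
  = [1.960·√(0.32·0.68) + 1.036·√(0.46·0.54)]² / (0.14)²
  = [1.960·0.4665 + 1.036·0.4984]² / 0.0196
  = [1.4306]² / 0.0196
  = 104.42
Round up → n = 105.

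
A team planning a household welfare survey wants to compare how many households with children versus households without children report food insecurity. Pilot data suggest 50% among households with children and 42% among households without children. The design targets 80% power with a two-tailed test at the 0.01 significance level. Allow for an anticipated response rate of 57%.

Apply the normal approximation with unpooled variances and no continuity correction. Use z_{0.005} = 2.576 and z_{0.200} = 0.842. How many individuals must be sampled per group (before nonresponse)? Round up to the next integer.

n = 1581 per group

n = (z_{α/2} + z_β)² · [p₁(1−p₁) + p₂(1−p₂)] / (p₁ − p₂)²
  = (2.576 + 0.842)² · (0.50·0.50 + 0.42·0.58) / (0.08)²
  = (3.418)² · (0.2500 + 0.2436) / 0.0064
  = 11.6827 · 0.4936 / 0.0064
  = 901.03
Adjust for 57% response: 901.03 / 0.57 = 1580.75.
Round up → n = 1581 per group.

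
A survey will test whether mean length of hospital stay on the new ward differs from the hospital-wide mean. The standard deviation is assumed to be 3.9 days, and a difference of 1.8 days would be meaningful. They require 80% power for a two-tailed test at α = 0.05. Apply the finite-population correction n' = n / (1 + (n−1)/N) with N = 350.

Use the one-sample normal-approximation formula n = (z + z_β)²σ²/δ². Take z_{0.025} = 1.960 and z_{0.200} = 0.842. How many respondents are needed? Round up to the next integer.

n = (z_{α/2} + z_β)² · σ² / δ²
  = (1.960 + 0.842)² · 3.9² / 1.8²
  = 7.8512 · 15.21 / 3.24
  = 36.86
Finite-population correction (N = 350): 36.86 / (1 + (36.86 − 1)/350) = 33.43.
Round up → n = 34.

n = 34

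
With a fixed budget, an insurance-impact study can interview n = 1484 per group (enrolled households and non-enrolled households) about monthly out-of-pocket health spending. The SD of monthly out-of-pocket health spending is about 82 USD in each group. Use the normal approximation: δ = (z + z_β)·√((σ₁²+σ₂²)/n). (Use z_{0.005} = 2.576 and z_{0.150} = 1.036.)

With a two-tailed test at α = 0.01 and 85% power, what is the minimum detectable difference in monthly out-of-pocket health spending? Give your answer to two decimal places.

Minimum detectable difference ≈ 10.87 USD

δ = (z_{α/2} + z_β) · √((σ₁²+σ₂²)/n)
  = (2.576 + 1.036) · √(13448/1484)
  = 3.612 · √9.062
  = 3.612 · 3.0103
  = 10.8733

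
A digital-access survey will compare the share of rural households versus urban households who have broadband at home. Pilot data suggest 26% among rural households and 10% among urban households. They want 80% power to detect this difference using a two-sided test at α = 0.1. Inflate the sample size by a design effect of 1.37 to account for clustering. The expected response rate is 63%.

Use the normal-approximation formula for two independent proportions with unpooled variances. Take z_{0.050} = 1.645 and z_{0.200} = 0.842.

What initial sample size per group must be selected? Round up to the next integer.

n = (z_{α/2} + z_β)² · [p₁(1−p₁) + p₂(1−p₂)] / (p₁ − p₂)²
  = (1.645 + 0.842)² · (0.26·0.74 + 0.10·0.90) / (0.16)²
  = (2.487)² · (0.1924 + 0.0900) / 0.0256
  = 6.1852 · 0.2824 / 0.0256
  = 68.23
Design effect: 1.37 × 68.23 = 93.48.
Adjust for 63% response: 93.48 / 0.63 = 148.37.
Round up → n = 149 per group.

n = 149 per group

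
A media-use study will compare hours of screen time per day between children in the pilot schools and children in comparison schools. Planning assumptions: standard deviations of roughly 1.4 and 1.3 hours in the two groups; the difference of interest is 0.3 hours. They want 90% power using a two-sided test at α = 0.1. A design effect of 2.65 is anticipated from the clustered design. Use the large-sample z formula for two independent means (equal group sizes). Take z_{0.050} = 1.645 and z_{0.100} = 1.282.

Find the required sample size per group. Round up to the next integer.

n = 921 per group

n = (z_{α/2} + z_β)² · (σ₁² + σ₂²) / δ²
  = (1.645 + 1.282)² · (1.4² + 1.3² = 3.65) / 0.3²
  = 8.5673 · 3.65 / 0.09
  = 347.45
Design effect: 2.65 × 347.45 = 920.75.
Round up → n = 921 per group.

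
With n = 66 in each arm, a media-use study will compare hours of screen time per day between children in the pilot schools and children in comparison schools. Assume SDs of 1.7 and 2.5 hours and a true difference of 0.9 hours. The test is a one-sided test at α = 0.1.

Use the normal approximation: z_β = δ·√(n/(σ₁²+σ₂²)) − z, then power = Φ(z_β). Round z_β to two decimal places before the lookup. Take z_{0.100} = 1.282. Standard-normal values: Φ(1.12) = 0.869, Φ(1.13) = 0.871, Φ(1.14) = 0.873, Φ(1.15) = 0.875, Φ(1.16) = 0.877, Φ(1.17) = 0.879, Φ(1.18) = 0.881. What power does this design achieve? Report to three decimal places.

Power ≈ 0.873

z_β = δ·√(n/(σ₁²+σ₂²)) − z_α
    = 0.9 · √(66/9.14) − 1.282
    = 0.9 · 2.68719 − 1.282
    = 2.4185 − 1.282 = 1.1365 → 1.14
Power = Φ(1.14) = 0.873.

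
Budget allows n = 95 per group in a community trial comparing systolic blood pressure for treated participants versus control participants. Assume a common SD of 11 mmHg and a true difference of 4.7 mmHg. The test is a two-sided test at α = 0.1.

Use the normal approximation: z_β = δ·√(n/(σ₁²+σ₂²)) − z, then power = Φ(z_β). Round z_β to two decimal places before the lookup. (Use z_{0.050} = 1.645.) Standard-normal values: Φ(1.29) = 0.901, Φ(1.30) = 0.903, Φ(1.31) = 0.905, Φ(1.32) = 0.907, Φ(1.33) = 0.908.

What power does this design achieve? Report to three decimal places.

z_β = δ·√(n/(σ₁²+σ₂²)) − z_{α/2}
    = 4.7 · √(95/242) − 1.645
    = 4.7 · 0.62655 − 1.645
    = 2.9448 − 1.645 = 1.2998 → 1.30
Power = Φ(1.30) = 0.903.

Power ≈ 0.903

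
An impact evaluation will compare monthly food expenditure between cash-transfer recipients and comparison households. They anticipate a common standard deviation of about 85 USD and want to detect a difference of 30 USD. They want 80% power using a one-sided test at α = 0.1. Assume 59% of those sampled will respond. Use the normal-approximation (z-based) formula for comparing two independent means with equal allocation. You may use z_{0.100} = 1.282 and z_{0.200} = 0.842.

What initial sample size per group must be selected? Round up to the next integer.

n = 123 per group

n = (z_α + z_β)² · (σ₁² + σ₂²) / δ²
  = (1.282 + 0.842)² · (2·85² = 14450) / 30²
  = 4.5114 · 14450 / 900
  = 72.43
Adjust for 59% response: 72.43 / 0.59 = 122.77.
Round up → n = 123 per group.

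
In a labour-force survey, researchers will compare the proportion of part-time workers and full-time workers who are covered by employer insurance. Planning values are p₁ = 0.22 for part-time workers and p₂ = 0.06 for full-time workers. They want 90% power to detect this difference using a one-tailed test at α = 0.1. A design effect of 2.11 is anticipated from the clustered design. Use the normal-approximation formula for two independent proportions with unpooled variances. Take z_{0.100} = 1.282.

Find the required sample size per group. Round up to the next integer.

n = (z_α + z_β)² · [p₁(1−p₁) + p₂(1−p₂)] / (p₁ − p₂)²
  = (1.282 + 1.282)² · (0.22·0.78 + 0.06·0.94) / (0.16)²
  = (2.564)² · (0.1716 + 0.0564) / 0.0256
  = 6.5741 · 0.2280 / 0.0256
  = 58.55
Design effect: 2.11 × 58.55 = 123.54.
Round up → n = 124 per group.

n = 124 per group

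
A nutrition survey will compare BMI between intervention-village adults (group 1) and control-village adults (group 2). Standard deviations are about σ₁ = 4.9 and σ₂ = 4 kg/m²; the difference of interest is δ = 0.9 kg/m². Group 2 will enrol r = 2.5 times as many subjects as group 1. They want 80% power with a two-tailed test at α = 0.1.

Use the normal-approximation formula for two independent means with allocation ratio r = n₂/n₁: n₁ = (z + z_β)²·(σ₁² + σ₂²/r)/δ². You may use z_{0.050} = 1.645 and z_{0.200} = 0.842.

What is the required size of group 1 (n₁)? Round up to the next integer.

n₁ = 233

n₁ = (z_{α/2} + z_β)² · (σ₁² + σ₂²/r) / δ²
   = (1.645 + 0.842)² · (4.9² + 4²/2.5) / 0.9²
   = 6.1852 · (24.01 + 6.4) / 0.81
   = 6.1852 · 30.41 / 0.81
   = 232.21
Round up → n₁ = 233; n₂ = r·n₁ = 2.5 × 233 = 583.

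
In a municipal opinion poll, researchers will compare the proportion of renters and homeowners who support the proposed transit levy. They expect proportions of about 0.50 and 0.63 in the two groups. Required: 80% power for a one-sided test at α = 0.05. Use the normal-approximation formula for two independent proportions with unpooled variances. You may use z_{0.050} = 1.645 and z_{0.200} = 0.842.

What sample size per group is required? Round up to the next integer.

n = 177 per group

n = (z_α + z_β)² · [p₁(1−p₁) + p₂(1−p₂)] / (p₁ − p₂)²
  = (1.645 + 0.842)² · (0.50·0.50 + 0.63·0.37) / (-0.13)²
  = (2.487)² · (0.2500 + 0.2331) / 0.0169
  = 6.1852 · 0.4831 / 0.0169
  = 176.81
Round up → n = 177 per group.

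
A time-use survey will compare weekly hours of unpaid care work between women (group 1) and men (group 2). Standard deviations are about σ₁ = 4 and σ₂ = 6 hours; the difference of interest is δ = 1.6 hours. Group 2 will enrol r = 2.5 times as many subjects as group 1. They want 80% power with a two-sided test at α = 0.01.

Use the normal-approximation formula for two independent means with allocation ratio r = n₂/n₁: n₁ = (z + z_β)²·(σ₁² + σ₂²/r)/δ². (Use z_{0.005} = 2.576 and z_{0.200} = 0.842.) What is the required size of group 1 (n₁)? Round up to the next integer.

n₁ = 139

n₁ = (z_{α/2} + z_β)² · (σ₁² + σ₂²/r) / δ²
   = (2.576 + 0.842)² · (4² + 6²/2.5) / 1.6²
   = 11.6827 · (16 + 14.4) / 2.56
   = 11.6827 · 30.4 / 2.56
   = 138.73
Round up → n₁ = 139; n₂ = r·n₁ = 2.5 × 139 = 348.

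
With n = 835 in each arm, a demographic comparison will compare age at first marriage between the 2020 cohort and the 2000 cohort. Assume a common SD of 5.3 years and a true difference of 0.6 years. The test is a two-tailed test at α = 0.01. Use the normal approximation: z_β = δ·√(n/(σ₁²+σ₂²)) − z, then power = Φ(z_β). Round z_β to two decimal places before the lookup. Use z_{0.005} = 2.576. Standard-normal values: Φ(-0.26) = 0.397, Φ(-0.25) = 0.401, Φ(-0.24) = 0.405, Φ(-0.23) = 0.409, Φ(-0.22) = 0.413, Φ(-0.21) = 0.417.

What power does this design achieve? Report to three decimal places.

z_β = δ·√(n/(σ₁²+σ₂²)) − z_{α/2}
    = 0.6 · √(835/56.18) − 2.576
    = 0.6 · 3.85525 − 2.576
    = 2.3131 − 2.576 = -0.2629 → -0.26
Power = Φ(-0.26) = 0.397.

Power ≈ 0.397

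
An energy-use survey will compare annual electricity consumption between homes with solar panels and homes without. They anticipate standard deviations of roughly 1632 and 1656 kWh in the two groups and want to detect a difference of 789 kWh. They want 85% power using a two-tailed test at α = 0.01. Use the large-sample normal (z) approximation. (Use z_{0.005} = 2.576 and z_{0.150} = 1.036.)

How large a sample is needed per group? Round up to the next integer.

n = 114 per group

n = (z_{α/2} + z_β)² · (σ₁² + σ₂²) / δ²
  = (2.576 + 1.036)² · (1632² + 1656² = 5405760) / 789²
  = 13.0465 · 5405760 / 622521
  = 113.29
Round up → n = 114 per group.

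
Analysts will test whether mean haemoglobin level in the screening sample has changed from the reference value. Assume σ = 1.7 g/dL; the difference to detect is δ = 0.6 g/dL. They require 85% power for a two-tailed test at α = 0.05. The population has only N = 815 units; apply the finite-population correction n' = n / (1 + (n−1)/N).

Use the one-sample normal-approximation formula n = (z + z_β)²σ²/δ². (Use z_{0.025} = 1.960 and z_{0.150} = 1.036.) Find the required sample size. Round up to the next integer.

n = 67

n = (z_{α/2} + z_β)² · σ² / δ²
  = (1.960 + 1.036)² · 1.7² / 0.6²
  = 8.9760 · 2.89 / 0.36
  = 72.06
Finite-population correction (N = 815): 72.06 / (1 + (72.06 − 1)/815) = 66.28.
Round up → n = 67.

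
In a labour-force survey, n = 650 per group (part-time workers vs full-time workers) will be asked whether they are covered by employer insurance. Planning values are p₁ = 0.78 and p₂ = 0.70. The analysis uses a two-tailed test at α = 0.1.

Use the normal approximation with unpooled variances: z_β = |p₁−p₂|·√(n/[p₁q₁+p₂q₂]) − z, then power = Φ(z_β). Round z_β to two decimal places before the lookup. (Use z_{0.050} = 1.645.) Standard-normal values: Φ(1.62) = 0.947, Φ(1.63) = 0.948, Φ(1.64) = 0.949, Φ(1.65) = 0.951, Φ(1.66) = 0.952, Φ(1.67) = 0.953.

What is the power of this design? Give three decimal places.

Power ≈ 0.952

z_β = |p₁−p₂|·√(n/[p₁q₁+p₂q₂]) − z_{α/2}
    = 0.08 · √(650/0.3816) − 1.645
    = 0.08 · 41.2717 − 1.645
    = 3.3017 − 1.645 = 1.6567 → 1.66
Power = Φ(1.66) = 0.952.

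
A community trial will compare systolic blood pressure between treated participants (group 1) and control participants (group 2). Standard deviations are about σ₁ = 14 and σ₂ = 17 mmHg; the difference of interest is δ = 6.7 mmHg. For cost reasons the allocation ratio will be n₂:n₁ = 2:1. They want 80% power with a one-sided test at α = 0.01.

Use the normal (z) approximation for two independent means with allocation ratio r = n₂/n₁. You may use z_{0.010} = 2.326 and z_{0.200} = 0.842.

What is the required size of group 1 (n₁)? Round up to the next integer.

n₁ = 77

n₁ = (z_α + z_β)² · (σ₁² + σ₂²/r) / δ²
   = (2.326 + 0.842)² · (14² + 17²/2) / 6.7²
   = 10.0362 · (196 + 144.5) / 44.89
   = 10.0362 · 340.5 / 44.89
   = 76.13
Round up → n₁ = 77; n₂ = r·n₁ = 2 × 77 = 154.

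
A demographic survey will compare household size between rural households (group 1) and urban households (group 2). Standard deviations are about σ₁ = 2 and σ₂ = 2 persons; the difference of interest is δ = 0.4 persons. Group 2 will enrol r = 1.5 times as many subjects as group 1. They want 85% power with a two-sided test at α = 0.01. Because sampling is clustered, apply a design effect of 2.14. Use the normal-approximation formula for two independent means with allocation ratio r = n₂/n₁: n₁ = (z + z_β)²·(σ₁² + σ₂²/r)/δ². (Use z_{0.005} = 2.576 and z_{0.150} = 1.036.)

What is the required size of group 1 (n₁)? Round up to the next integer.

n₁ = 1164

n₁ = (z_{α/2} + z_β)² · (σ₁² + σ₂²/r) / δ²
   = (2.576 + 1.036)² · (2² + 2²/1.5) / 0.4²
   = 13.0465 · (4 + 2.6667) / 0.16
   = 13.0465 · 6.6667 / 0.16
   = 543.61
Design effect: 2.14 × 543.61 = 1163.32.
Round up → n₁ = 1164; n₂ = r·n₁ = 1.5 × 1164 = 1746.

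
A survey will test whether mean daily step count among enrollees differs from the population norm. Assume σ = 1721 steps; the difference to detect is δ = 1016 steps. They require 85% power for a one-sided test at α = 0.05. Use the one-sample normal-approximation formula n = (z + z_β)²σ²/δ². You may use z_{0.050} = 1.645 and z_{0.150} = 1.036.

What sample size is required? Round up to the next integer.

n = (z_α + z_β)² · σ² / δ²
  = (1.645 + 1.036)² · 1721² / 1016²
  = 7.1878 · 2961841 / 1032256
  = 20.62
Round up → n = 21.

n = 21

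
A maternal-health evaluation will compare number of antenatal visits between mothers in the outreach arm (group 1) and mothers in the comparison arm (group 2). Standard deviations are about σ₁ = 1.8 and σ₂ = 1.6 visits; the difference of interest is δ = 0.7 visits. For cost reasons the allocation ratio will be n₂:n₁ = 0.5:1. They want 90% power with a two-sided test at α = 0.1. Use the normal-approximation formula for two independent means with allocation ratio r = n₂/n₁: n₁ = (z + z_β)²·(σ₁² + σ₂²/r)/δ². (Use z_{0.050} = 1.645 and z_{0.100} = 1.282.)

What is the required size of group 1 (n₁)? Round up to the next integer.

n₁ = 147

n₁ = (z_{α/2} + z_β)² · (σ₁² + σ₂²/r) / δ²
   = (1.645 + 1.282)² · (1.8² + 1.6²/0.5) / 0.7²
   = 8.5673 · (3.24 + 5.12) / 0.49
   = 8.5673 · 8.36 / 0.49
   = 146.17
Round up → n₁ = 147; n₂ = r·n₁ = 0.5 × 147 = 74.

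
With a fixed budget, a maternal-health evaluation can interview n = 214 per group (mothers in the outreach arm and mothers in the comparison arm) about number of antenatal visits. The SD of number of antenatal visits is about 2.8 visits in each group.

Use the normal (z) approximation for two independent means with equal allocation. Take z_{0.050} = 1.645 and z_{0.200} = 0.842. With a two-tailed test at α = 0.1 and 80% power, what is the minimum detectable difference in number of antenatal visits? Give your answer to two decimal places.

δ = (z_{α/2} + z_β) · √((σ₁²+σ₂²)/n)
  = (1.645 + 0.842) · √(15.68/214)
  = 2.487 · √0.07327
  = 2.487 · 0.2707
  = 0.6732

Minimum detectable difference ≈ 0.67 visits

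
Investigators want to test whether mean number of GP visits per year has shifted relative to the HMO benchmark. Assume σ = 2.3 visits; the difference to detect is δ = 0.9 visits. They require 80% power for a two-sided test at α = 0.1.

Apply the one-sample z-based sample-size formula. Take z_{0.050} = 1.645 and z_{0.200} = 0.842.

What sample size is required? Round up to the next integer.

n = 41

n = (z_{α/2} + z_β)² · σ² / δ²
  = (1.645 + 0.842)² · 2.3² / 0.9²
  = 6.1852 · 5.29 / 0.81
  = 40.39
Round up → n = 41.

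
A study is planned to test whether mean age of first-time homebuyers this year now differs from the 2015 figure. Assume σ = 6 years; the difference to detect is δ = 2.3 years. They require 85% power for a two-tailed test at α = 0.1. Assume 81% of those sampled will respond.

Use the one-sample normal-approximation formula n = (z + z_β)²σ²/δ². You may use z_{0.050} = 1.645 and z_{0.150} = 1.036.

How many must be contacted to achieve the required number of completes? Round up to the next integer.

n = 61

n = (z_{α/2} + z_β)² · σ² / δ²
  = (1.645 + 1.036)² · 6² / 2.3²
  = 7.1878 · 36 / 5.29
  = 48.91
Adjust for 81% response: 48.91 / 0.81 = 60.39.
Round up → n = 61.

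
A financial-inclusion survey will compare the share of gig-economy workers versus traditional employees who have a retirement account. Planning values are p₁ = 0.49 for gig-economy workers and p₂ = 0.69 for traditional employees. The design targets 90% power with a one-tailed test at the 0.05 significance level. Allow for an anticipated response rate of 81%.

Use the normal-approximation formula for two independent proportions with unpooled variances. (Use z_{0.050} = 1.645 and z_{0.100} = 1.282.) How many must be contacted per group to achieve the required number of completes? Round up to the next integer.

n = (z_α + z_β)² · [p₁(1−p₁) + p₂(1−p₂)] / (p₁ − p₂)²
  = (1.645 + 1.282)² · (0.49·0.51 + 0.69·0.31) / (-0.20)²
  = (2.927)² · (0.2499 + 0.2139) / 0.0400
  = 8.5673 · 0.4638 / 0.0400
  = 99.34
Adjust for 81% response: 99.34 / 0.81 = 122.64.
Round up → n = 123 per group.

n = 123 per group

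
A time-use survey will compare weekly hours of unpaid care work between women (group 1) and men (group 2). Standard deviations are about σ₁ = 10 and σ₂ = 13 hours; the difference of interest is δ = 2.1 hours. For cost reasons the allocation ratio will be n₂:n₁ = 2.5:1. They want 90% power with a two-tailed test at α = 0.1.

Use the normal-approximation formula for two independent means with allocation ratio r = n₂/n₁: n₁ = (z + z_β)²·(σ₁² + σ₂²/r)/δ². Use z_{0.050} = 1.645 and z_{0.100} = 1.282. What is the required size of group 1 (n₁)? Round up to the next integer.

n₁ = 326

n₁ = (z_{α/2} + z_β)² · (σ₁² + σ₂²/r) / δ²
   = (1.645 + 1.282)² · (10² + 13²/2.5) / 2.1²
   = 8.5673 · (100 + 67.6) / 4.41
   = 8.5673 · 167.6 / 4.41
   = 325.60
Round up → n₁ = 326; n₂ = r·n₁ = 2.5 × 326 = 815.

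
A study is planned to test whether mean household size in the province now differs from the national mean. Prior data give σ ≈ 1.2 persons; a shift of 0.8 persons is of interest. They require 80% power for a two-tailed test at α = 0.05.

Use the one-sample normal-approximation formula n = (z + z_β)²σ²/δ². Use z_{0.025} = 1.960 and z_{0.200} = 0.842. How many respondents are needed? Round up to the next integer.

n = (z_{α/2} + z_β)² · σ² / δ²
  = (1.960 + 0.842)² · 1.2² / 0.8²
  = 7.8512 · 1.44 / 0.64
  = 17.67
Round up → n = 18.

n = 18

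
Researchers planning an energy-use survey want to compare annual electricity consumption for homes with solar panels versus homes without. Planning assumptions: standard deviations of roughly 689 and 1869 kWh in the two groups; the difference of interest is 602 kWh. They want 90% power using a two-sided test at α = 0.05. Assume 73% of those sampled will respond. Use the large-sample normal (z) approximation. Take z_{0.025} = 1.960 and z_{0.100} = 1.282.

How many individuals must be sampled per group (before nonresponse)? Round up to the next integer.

n = 158 per group

n = (z_{α/2} + z_β)² · (σ₁² + σ₂²) / δ²
  = (1.960 + 1.282)² · (689² + 1869² = 3967882) / 602²
  = 10.5106 · 3967882 / 362404
  = 115.08
Adjust for 73% response: 115.08 / 0.73 = 157.64.
Round up → n = 158 per group.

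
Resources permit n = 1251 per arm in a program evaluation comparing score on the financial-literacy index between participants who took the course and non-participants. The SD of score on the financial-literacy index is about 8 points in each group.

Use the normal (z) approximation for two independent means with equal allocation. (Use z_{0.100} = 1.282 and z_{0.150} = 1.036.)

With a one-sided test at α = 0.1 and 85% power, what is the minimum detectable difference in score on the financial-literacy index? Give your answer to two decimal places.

Minimum detectable difference ≈ 0.74 points

δ = (z_α + z_β) · √((σ₁²+σ₂²)/n)
  = (1.282 + 1.036) · √(128/1251)
  = 2.318 · √0.10232
  = 2.318 · 0.3199
  = 0.7415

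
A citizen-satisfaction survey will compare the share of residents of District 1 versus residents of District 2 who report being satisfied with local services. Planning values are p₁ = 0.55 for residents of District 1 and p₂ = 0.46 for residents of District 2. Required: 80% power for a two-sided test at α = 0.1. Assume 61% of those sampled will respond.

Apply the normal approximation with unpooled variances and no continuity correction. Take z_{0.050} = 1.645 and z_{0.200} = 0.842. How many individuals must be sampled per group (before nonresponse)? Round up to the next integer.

n = (z_{α/2} + z_β)² · [p₁(1−p₁) + p₂(1−p₂)] / (p₁ − p₂)²
  = (1.645 + 0.842)² · (0.55·0.45 + 0.46·0.54) / (0.09)²
  = (2.487)² · (0.2475 + 0.2484) / 0.0081
  = 6.1852 · 0.4959 / 0.0081
  = 378.67
Adjust for 61% response: 378.67 / 0.61 = 620.77.
Round up → n = 621 per group.

n = 621 per group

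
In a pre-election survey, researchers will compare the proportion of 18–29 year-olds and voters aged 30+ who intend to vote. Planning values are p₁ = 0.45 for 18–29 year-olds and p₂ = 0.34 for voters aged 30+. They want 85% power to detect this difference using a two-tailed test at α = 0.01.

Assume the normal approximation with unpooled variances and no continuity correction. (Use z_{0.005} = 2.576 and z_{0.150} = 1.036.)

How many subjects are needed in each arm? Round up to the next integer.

n = 509 per group

n = (z_{α/2} + z_β)² · [p₁(1−p₁) + p₂(1−p₂)] / (p₁ − p₂)²
  = (2.576 + 1.036)² · (0.45·0.55 + 0.34·0.66) / (0.11)²
  = (3.612)² · (0.2475 + 0.2244) / 0.0121
  = 13.0465 · 0.4719 / 0.0121
  = 508.82
Round up → n = 509 per group.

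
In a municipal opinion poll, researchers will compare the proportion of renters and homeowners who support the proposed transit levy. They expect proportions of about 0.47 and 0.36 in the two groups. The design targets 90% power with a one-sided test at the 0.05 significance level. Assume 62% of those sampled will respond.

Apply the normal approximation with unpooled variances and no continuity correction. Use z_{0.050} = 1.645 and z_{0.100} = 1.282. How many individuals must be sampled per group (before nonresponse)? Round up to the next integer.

n = 548 per group

n = (z_α + z_β)² · [p₁(1−p₁) + p₂(1−p₂)] / (p₁ − p₂)²
  = (1.645 + 1.282)² · (0.47·0.53 + 0.36·0.64) / (0.11)²
  = (2.927)² · (0.2491 + 0.2304) / 0.0121
  = 8.5673 · 0.4795 / 0.0121
  = 339.51
Adjust for 62% response: 339.51 / 0.62 = 547.59.
Round up → n = 548 per group.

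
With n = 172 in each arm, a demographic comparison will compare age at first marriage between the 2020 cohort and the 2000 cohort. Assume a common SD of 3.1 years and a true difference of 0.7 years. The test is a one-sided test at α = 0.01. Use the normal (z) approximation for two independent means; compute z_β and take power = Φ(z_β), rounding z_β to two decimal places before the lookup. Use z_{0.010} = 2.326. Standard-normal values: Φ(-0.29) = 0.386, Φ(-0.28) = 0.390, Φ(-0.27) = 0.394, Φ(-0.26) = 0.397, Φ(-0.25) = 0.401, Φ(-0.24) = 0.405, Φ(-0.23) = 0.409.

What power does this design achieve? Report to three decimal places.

Power ≈ 0.409

z_β = δ·√(n/(σ₁²+σ₂²)) − z_α
    = 0.7 · √(172/19.22) − 2.326
    = 0.7 · 2.99149 − 2.326
    = 2.0940 − 2.326 = -0.2320 → -0.23
Power = Φ(-0.23) = 0.409.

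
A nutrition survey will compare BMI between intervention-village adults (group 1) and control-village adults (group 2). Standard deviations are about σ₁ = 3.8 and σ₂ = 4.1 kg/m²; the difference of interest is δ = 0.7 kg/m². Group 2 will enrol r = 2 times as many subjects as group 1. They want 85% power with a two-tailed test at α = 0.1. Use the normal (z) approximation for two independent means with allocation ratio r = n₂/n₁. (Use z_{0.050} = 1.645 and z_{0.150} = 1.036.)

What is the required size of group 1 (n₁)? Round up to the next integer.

n₁ = (z_{α/2} + z_β)² · (σ₁² + σ₂²/r) / δ²
   = (1.645 + 1.036)² · (3.8² + 4.1²/2) / 0.7²
   = 7.1878 · (14.44 + 8.405) / 0.49
   = 7.1878 · 22.845 / 0.49
   = 335.11
Round up → n₁ = 336; n₂ = r·n₁ = 2 × 336 = 672.

n₁ = 336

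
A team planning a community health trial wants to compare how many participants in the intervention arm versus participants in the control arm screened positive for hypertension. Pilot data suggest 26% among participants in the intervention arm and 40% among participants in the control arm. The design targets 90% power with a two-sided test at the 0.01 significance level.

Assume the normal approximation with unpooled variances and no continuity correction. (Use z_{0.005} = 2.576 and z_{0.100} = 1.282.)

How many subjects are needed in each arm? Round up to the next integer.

n = (z_{α/2} + z_β)² · [p₁(1−p₁) + p₂(1−p₂)] / (p₁ − p₂)²
  = (2.576 + 1.282)² · (0.26·0.74 + 0.40·0.60) / (-0.14)²
  = (3.858)² · (0.1924 + 0.2400) / 0.0196
  = 14.8842 · 0.4324 / 0.0196
  = 328.36
Round up → n = 329 per group.

n = 329 per group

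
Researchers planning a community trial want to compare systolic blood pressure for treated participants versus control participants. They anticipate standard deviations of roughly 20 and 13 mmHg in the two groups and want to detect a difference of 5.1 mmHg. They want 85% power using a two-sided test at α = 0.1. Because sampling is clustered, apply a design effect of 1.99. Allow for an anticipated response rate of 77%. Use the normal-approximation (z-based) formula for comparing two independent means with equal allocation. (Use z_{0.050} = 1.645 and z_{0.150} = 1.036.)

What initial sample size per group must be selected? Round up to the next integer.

n = 407 per group

n = (z_{α/2} + z_β)² · (σ₁² + σ₂²) / δ²
  = (1.645 + 1.036)² · (20² + 13² = 569) / 5.1²
  = 7.1878 · 569 / 26.01
  = 157.24
Design effect: 1.99 × 157.24 = 312.91.
Adjust for 77% response: 312.91 / 0.77 = 406.38.
Round up → n = 407 per group.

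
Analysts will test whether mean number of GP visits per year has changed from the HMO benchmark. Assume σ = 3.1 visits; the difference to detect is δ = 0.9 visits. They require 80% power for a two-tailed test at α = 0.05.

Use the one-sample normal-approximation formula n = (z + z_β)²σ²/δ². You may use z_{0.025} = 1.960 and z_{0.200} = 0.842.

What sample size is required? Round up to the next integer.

n = (z_{α/2} + z_β)² · σ² / δ²
  = (1.960 + 0.842)² · 3.1² / 0.9²
  = 7.8512 · 9.61 / 0.81
  = 93.15
Round up → n = 94.

n = 94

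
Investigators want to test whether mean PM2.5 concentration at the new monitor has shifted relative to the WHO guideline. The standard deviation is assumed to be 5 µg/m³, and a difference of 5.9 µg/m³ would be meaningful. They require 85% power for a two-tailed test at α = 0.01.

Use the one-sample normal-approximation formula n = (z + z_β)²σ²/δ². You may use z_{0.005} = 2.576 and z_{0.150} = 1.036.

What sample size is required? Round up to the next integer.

n = (z_{α/2} + z_β)² · σ² / δ²
  = (2.576 + 1.036)² · 5² / 5.9²
  = 13.0465 · 25 / 34.81
  = 9.37
Round up → n = 10.

n = 10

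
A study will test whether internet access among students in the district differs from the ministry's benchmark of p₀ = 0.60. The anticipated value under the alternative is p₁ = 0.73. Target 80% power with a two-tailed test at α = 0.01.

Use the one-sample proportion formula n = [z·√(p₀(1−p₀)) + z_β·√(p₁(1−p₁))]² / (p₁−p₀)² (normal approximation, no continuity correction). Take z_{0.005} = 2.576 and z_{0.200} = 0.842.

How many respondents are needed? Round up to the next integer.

n = [z_{α/2}·√(p₀q₀) + z_β·√(p₁q₁)]² / (p₁ − p₀)²
  = [2.576·√(0.60·0.40) + 0.842·√(0.73·0.27)]² / (0.13)²
  = [2.576·0.4899 + 0.842·0.4440]² / 0.0169
  = [1.6358]² / 0.0169
  = 158.33
Round up → n = 159.

n = 159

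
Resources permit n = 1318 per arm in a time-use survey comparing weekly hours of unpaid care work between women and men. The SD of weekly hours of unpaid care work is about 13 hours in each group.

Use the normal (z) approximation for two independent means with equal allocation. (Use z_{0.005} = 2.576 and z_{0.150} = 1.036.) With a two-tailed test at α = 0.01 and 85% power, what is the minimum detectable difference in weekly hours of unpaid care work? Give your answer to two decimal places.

Minimum detectable difference ≈ 1.83 hours

δ = (z_{α/2} + z_β) · √((σ₁²+σ₂²)/n)
  = (2.576 + 1.036) · √(338/1318)
  = 3.612 · √0.25645
  = 3.612 · 0.5064
  = 1.8291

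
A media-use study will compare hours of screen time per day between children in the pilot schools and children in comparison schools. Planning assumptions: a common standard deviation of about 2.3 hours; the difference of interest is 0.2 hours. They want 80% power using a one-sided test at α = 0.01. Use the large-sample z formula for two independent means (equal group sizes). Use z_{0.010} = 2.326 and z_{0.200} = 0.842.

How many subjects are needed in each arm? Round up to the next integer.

n = 2655 per group

n = (z_α + z_β)² · (σ₁² + σ₂²) / δ²
  = (2.326 + 0.842)² · (2·2.3² = 10.58) / 0.2²
  = 10.0362 · 10.58 / 0.04
  = 2654.58
Round up → n = 2655 per group.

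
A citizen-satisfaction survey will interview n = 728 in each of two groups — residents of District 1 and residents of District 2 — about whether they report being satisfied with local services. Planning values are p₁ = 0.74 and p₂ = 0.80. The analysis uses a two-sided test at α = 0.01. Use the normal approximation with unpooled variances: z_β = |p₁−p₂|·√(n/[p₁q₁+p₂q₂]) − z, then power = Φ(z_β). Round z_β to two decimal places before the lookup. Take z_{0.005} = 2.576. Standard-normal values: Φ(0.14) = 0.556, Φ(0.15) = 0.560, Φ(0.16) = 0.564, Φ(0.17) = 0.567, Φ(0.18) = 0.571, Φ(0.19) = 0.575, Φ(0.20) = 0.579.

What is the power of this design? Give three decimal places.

Power ≈ 0.560

z_β = |p₁−p₂|·√(n/[p₁q₁+p₂q₂]) − z_{α/2}
    = 0.06 · √(728/0.3524) − 2.576
    = 0.06 · 45.4514 − 2.576
    = 2.7271 − 2.576 = 0.1511 → 0.15
Power = Φ(0.15) = 0.560.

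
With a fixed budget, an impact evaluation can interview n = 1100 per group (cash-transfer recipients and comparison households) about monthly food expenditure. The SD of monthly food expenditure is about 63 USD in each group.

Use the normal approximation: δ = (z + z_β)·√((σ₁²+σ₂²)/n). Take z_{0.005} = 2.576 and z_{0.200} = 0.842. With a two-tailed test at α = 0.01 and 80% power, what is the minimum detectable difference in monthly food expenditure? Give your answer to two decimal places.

Minimum detectable difference ≈ 9.18 USD

δ = (z_{α/2} + z_β) · √((σ₁²+σ₂²)/n)
  = (2.576 + 0.842) · √(7938/1100)
  = 3.418 · √7.2164
  = 3.418 · 2.6863
  = 9.1819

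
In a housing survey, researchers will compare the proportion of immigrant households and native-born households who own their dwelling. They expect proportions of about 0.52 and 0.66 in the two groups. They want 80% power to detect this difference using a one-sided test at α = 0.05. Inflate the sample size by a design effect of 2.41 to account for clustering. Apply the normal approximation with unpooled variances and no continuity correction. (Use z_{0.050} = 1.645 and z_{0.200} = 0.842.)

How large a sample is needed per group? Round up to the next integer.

n = (z_α + z_β)² · [p₁(1−p₁) + p₂(1−p₂)] / (p₁ − p₂)²
  = (1.645 + 0.842)² · (0.52·0.48 + 0.66·0.34) / (-0.14)²
  = (2.487)² · (0.2496 + 0.2244) / 0.0196
  = 6.1852 · 0.4740 / 0.0196
  = 149.58
Design effect: 2.41 × 149.58 = 360.49.
Round up → n = 361 per group.

n = 361 per group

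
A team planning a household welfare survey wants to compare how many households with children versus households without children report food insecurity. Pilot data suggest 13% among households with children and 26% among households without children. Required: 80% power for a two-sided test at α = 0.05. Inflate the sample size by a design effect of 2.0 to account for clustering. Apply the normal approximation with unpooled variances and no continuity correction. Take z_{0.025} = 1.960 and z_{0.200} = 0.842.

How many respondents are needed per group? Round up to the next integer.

n = 284 per group

n = (z_{α/2} + z_β)² · [p₁(1−p₁) + p₂(1−p₂)] / (p₁ − p₂)²
  = (1.960 + 0.842)² · (0.13·0.87 + 0.26·0.74) / (-0.13)²
  = (2.802)² · (0.1131 + 0.1924) / 0.0169
  = 7.8512 · 0.3055 / 0.0169
  = 141.93
Design effect: 2.0 × 141.93 = 283.85.
Round up → n = 284 per group.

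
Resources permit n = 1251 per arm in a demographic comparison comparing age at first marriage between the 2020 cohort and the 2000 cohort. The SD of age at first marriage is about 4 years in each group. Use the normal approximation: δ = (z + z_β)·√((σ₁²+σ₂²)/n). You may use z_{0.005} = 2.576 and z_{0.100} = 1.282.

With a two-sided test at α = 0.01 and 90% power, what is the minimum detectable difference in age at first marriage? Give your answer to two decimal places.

Minimum detectable difference ≈ 0.62 years

δ = (z_{α/2} + z_β) · √((σ₁²+σ₂²)/n)
  = (2.576 + 1.282) · √(32/1251)
  = 3.858 · √0.02558
  = 3.858 · 0.1599
  = 0.6170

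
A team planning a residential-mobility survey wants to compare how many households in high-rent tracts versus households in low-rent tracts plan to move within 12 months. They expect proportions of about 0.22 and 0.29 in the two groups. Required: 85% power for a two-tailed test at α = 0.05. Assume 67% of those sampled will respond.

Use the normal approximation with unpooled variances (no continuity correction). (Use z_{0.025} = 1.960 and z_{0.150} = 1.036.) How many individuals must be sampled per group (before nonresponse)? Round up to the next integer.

n = 1033 per group

n = (z_{α/2} + z_β)² · [p₁(1−p₁) + p₂(1−p₂)] / (p₁ − p₂)²
  = (1.960 + 1.036)² · (0.22·0.78 + 0.29·0.71) / (-0.07)²
  = (2.996)² · (0.1716 + 0.2059) / 0.0049
  = 8.9760 · 0.3775 / 0.0049
  = 691.52
Adjust for 67% response: 691.52 / 0.67 = 1032.12.
Round up → n = 1033 per group.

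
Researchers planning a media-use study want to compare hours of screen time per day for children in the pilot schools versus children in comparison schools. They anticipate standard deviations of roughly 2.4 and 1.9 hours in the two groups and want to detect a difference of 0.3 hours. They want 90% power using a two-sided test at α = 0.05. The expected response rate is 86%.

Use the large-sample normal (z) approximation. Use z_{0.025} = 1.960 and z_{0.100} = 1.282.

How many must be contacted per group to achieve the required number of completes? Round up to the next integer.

n = (z_{α/2} + z_β)² · (σ₁² + σ₂²) / δ²
  = (1.960 + 1.282)² · (2.4² + 1.9² = 9.37) / 0.3²
  = 10.5106 · 9.37 / 0.09
  = 1094.27
Adjust for 86% response: 1094.27 / 0.86 = 1272.40.
Round up → n = 1273 per group.

n = 1273 per group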